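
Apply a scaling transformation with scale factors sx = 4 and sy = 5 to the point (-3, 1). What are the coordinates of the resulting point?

Scaling matrix:
[[4, 0], [0, 5]]
Result: (-3 × 4, 1 × 5) = (-12, 5)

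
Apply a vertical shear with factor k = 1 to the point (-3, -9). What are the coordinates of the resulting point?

Shear matrix for vertical shear with factor k = 1:
[[1, 0], [1, 1]]
Result: (-3, -9) → (-3, -12)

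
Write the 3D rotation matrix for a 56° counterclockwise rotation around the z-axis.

Rotation matrix for counterclockwise 56° around z-axis:
cos(56°) = 0.5592, sin(56°) = 0.8290
Result: [[0.5592, -0.8290, 0], [0.8290, 0.5592, 0], [0, 0, 1]]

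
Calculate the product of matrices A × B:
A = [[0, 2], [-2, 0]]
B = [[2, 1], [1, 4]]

Matrix multiplication:
C[0][0] = 0×2 + 2×1 = 2
C[0][1] = 0×1 + 2×4 = 8
C[1][0] = -2×2 + 0×1 = -4
C[1][1] = -2×1 + 0×4 = -2
Result: [[2, 8], [-4, -2]]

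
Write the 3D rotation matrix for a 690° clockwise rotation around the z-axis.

Rotation matrix for clockwise 690° around z-axis:
A clockwise rotation by 690° is a counterclockwise rotation by -690°.
cos(-690°) = √3/2, sin(-690°) = 1/2
Result: [[√3/2, -1/2, 0], [1/2, √3/2, 0], [0, 0, 1]]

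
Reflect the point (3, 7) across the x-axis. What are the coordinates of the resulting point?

Reflection across x-axis: (3, 7) → (3, -7)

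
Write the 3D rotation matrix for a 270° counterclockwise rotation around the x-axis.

Rotation matrix for counterclockwise 270° around x-axis:
cos(270°) = 0, sin(270°) = -1
Result: [[1, 0, 0], [0, 0, 1], [0, -1, 0]]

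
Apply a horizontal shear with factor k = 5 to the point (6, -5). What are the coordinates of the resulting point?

Shear matrix for horizontal shear with factor k = 5:
[[1, 5], [0, 1]]
Result: (6, -5) → (-19, -5)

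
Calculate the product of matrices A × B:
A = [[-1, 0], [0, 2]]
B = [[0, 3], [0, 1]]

Matrix multiplication:
C[0][0] = -1×0 + 0×0 = 0
C[0][1] = -1×3 + 0×1 = -3
C[1][0] = 0×0 + 2×0 = 0
C[1][1] = 0×3 + 2×1 = 2
Result: [[0, -3], [0, 2]]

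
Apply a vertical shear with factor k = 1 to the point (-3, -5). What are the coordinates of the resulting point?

Shear matrix for vertical shear with factor k = 1:
[[1, 0], [1, 1]]
Result: (-3, -5) → (-3, -8)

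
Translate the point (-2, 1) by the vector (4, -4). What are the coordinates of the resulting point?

Translation by (4, -4) (homogeneous matrix [[1, 0, 4], [0, 1, -4], [0, 0, 1]]):
x' = -2 + 4 = 2
y' = 1 + -4 = -3
Result: (2, -3)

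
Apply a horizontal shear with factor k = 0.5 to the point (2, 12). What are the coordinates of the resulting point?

Shear matrix for horizontal shear with factor k = 0.5:
[[1, 0.50], [0, 1]]
Result: (2, 12) → (8, 12)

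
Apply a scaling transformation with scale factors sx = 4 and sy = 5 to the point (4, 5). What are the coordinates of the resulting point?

Scaling matrix:
[[4, 0], [0, 5]]
Result: (4 × 4, 5 × 5) = (16, 25)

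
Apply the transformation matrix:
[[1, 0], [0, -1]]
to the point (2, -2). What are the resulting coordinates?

Matrix multiplication:
[[1, 0], [0, -1]] × [2, -2]ᵀ
= [(1)(2) + (0)(-2), (0)(2) + (-1)(-2)]ᵀ
= [2, 2]ᵀ
Result: (2, 2)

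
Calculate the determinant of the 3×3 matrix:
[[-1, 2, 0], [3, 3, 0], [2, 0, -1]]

Expansion along first row:
det = -1·det([[3,0],[0,-1]]) - 2·det([[3,0],[2,-1]]) + 0·det([[3,3],[2,0]])
    = -1·(3·-1 - 0·0) - 2·(3·-1 - 0·2) + 0·(3·0 - 3·2)
    = -1·-3 - 2·-3 + 0·-6
    = 3 + 6 + 0 = 9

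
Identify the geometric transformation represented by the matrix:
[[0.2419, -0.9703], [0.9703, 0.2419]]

This matrix represents: rotation by 76° counterclockwise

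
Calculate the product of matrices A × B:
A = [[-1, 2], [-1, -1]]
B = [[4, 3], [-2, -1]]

Matrix multiplication:
C[0][0] = -1×4 + 2×-2 = -8
C[0][1] = -1×3 + 2×-1 = -5
C[1][0] = -1×4 + -1×-2 = -2
C[1][1] = -1×3 + -1×-1 = -2
Result: [[-8, -5], [-2, -2]]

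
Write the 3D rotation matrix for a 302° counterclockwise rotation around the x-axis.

Rotation matrix for counterclockwise 302° around x-axis:
cos(302°) = 0.5299, sin(302°) = -0.8480
Result: [[1, 0, 0], [0, 0.5299, 0.8480], [0, -0.8480, 0.5299]]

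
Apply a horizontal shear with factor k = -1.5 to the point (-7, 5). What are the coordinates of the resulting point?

Shear matrix for horizontal shear with factor k = -1.5:
[[1, -1.50], [0, 1]]
Result: (-7, 5) → (-14.5, 5)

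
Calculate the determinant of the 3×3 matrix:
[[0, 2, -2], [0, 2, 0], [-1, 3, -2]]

Expansion along first row:
det = 0·det([[2,0],[3,-2]]) - 2·det([[0,0],[-1,-2]]) + -2·det([[0,2],[-1,3]])
    = 0·(2·-2 - 0·3) - 2·(0·-2 - 0·-1) + -2·(0·3 - 2·-1)
    = 0·-4 - 2·0 + -2·2
    = 0 + 0 + -4 = -4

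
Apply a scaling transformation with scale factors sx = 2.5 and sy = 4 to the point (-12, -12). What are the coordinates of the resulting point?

Scaling matrix:
[[2.50, 0], [0, 4]]
Result: (-12 × 2.5, -12 × 4) = (-30, -48)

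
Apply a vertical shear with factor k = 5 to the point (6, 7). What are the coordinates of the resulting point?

Shear matrix for vertical shear with factor k = 5:
[[1, 0], [5, 1]]
Result: (6, 7) → (6, 37)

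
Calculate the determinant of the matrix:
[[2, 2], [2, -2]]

For a 2×2 matrix [[a, b], [c, d]], det = ad - bc
det = (2)(-2) - (2)(2) = -4 - 4 = -8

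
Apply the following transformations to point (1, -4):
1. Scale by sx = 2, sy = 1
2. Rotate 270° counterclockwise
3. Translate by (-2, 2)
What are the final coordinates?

Step 1: Scale → (2, -4)
Step 2: Rotate 270° → (-4, -2)
Step 3: Translate → (-6, 0)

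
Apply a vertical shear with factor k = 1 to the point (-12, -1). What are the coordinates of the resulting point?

Shear matrix for vertical shear with factor k = 1:
[[1, 0], [1, 1]]
Result: (-12, -1) → (-12, -13)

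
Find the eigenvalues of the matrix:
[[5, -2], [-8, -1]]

Characteristic equation: det(A - λI) = 0
λ² - (trace)λ + (det) = 0
trace = 5 + -1 = 4, det = (5)(-1) - (-2)(-8) = -21
λ² - (4)λ + (-21) = 0
λ = (4 ± √((4)² - 4·(-21))) / 2 = (4 ± √100) / 2
Solving: λ = -3, 7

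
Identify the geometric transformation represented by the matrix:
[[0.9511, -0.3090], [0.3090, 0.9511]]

This matrix represents: rotation by 18° counterclockwise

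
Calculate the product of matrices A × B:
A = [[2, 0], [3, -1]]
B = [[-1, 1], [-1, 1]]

Matrix multiplication:
C[0][0] = 2×-1 + 0×-1 = -2
C[0][1] = 2×1 + 0×1 = 2
C[1][0] = 3×-1 + -1×-1 = -2
C[1][1] = 3×1 + -1×1 = 2
Result: [[-2, 2], [-2, 2]]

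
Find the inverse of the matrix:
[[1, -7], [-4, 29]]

For [[a,b],[c,d]], inverse = (1/det)·[[d,-b],[-c,a]]
det = (1)(29) - (-7)(-4) = 29 - 28 = 1
Inverse = [[29, 7], [4, 1]]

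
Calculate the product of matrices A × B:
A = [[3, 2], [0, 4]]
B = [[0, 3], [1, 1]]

Matrix multiplication:
C[0][0] = 3×0 + 2×1 = 2
C[0][1] = 3×3 + 2×1 = 11
C[1][0] = 0×0 + 4×1 = 4
C[1][1] = 0×3 + 4×1 = 4
Result: [[2, 11], [4, 4]]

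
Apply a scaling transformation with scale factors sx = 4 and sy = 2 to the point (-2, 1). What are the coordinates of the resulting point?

Scaling matrix:
[[4, 0], [0, 2]]
Result: (-2 × 4, 1 × 2) = (-8, 2)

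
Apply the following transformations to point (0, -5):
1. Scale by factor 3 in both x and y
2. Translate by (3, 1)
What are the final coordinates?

Step 1: Scale (0, -5) by 3 → (0, -15)
Step 2: Translate by (3, 1) → (3, -14)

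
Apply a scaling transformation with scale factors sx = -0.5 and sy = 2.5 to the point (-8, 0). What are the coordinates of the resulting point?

Scaling matrix:
[[-0.50, 0], [0, 2.50]]
Result: (-8 × -0.5, 0 × 2.5) = (4, 0)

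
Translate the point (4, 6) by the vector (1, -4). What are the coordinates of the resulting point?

Translation by (1, -4) (homogeneous matrix [[1, 0, 1], [0, 1, -4], [0, 0, 1]]):
x' = 4 + 1 = 5
y' = 6 + -4 = 2
Result: (5, 2)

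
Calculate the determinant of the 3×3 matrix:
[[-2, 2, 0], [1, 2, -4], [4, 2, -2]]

Expansion along first row:
det = -2·det([[2,-4],[2,-2]]) - 2·det([[1,-4],[4,-2]]) + 0·det([[1,2],[4,2]])
    = -2·(2·-2 - -4·2) - 2·(1·-2 - -4·4) + 0·(1·2 - 2·4)
    = -2·4 - 2·14 + 0·-6
    = -8 + -28 + 0 = -36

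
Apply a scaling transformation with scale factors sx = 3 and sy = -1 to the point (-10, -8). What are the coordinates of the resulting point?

Scaling matrix:
[[3, 0], [0, -1]]
Result: (-10 × 3, -8 × -1) = (-30, 8)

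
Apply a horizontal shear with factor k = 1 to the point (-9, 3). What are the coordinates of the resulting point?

Shear matrix for horizontal shear with factor k = 1:
[[1, 1], [0, 1]]
Result: (-9, 3) → (-6, 3)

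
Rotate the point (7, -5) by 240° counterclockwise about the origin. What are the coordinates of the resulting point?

Rotation matrix for 240°: [[cos 240°, -sin 240°], [sin 240°, cos 240°]] ≈ [[-0.500000, 0.866025], [-0.866025, -0.500000]]
[[-0.500000, 0.866025], [-0.866025, -0.500000]] × [7, -5]ᵀ ≈ [-7.8301, -3.5622]ᵀ
Result: (-7.8301, -3.5622)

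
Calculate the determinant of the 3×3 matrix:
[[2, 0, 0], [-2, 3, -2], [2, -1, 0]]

Expansion along first row:
det = 2·det([[3,-2],[-1,0]]) - 0·det([[-2,-2],[2,0]]) + 0·det([[-2,3],[2,-1]])
    = 2·(3·0 - -2·-1) - 0·(-2·0 - -2·2) + 0·(-2·-1 - 3·2)
    = 2·-2 - 0·4 + 0·-4
    = -4 + 0 + 0 = -4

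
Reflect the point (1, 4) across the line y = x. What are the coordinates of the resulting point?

Reflection across line y = x: (1, 4) → (4, 1)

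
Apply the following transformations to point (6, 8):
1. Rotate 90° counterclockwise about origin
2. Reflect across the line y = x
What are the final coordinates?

Step 1: Rotate 90° → (-8, 6)
Step 2: Reflect across line y = x → (6, -8)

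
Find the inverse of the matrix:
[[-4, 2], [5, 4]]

For [[a,b],[c,d]], inverse = (1/det)·[[d,-b],[-c,a]]
det = (-4)(4) - (2)(5) = -16 - 10 = -26
Inverse = (1/-26)·[[4, -2], [-5, -4]]
= [[-2/13, 1/13], [5/26, 2/13]]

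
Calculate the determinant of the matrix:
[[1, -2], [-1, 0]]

For a 2×2 matrix [[a, b], [c, d]], det = ad - bc
det = (1)(0) - (-2)(-1) = 0 - 2 = -2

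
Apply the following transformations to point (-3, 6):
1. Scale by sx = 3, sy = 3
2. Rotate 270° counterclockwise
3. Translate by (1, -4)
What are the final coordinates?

Step 1: Scale → (-9, 18)
Step 2: Rotate 270° → (18, 9)
Step 3: Translate → (19, 5)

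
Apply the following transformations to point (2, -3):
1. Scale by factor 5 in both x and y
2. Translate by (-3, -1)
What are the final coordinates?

Step 1: Scale (2, -3) by 5 → (10, -15)
Step 2: Translate by (-3, -1) → (7, -16)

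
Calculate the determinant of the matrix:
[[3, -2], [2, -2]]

For a 2×2 matrix [[a, b], [c, d]], det = ad - bc
det = (3)(-2) - (-2)(2) = -6 - -4 = -2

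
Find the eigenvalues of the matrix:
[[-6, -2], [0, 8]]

Characteristic equation: det(A - λI) = 0
λ² - (trace)λ + (det) = 0
trace = -6 + 8 = 2, det = (-6)(8) - (-2)(0) = -48
λ² - (2)λ + (-48) = 0
λ = (2 ± √((2)² - 4·(-48))) / 2 = (2 ± √196) / 2
Solving: λ = -6, 8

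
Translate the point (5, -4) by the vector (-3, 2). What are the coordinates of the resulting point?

Translation by (-3, 2) (homogeneous matrix [[1, 0, -3], [0, 1, 2], [0, 0, 1]]):
x' = 5 + -3 = 2
y' = -4 + 2 = -2
Result: (2, -2)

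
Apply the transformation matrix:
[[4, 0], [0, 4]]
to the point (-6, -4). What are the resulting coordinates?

Matrix multiplication:
[[4, 0], [0, 4]] × [-6, -4]ᵀ
= [(4)(-6) + (0)(-4), (0)(-6) + (4)(-4)]ᵀ
= [-24, -16]ᵀ
Result: (-24, -16)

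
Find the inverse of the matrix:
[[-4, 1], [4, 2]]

For [[a,b],[c,d]], inverse = (1/det)·[[d,-b],[-c,a]]
det = (-4)(2) - (1)(4) = -8 - 4 = -12
Inverse = (1/-12)·[[2, -1], [-4, -4]]
= [[-1/6, 1/12], [1/3, 1/3]]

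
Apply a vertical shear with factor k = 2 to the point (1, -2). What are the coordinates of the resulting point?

Shear matrix for vertical shear with factor k = 2:
[[1, 0], [2, 1]]
Result: (1, -2) → (1, 0)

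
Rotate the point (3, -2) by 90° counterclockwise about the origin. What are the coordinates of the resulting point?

Rotation matrix for 90°: [[cos 90°, -sin 90°], [sin 90°, cos 90°]] = [[0, -1], [1, 0]]
[[0, -1], [1, 0]] × [3, -2]ᵀ = [2, 3]ᵀ
Result: (2, 3)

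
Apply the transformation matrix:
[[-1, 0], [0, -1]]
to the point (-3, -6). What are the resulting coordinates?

Matrix multiplication:
[[-1, 0], [0, -1]] × [-3, -6]ᵀ
= [(-1)(-3) + (0)(-6), (0)(-3) + (-1)(-6)]ᵀ
= [3, 6]ᵀ
Result: (3, 6)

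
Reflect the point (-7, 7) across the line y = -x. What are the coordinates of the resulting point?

Reflection across line y = -x: (-7, 7) → (-7, 7)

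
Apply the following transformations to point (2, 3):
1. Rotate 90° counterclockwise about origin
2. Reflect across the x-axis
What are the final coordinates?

Step 1: Rotate 90° → (-3, 2)
Step 2: Reflect across x-axis → (-3, -2)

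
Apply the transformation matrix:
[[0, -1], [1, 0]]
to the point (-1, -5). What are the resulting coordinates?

Matrix multiplication:
[[0, -1], [1, 0]] × [-1, -5]ᵀ
= [(0)(-1) + (-1)(-5), (1)(-1) + (0)(-5)]ᵀ
= [5, -1]ᵀ
Result: (5, -1)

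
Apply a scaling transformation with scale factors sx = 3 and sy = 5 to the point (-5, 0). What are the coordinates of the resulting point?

Scaling matrix:
[[3, 0], [0, 5]]
Result: (-5 × 3, 0 × 5) = (-15, 0)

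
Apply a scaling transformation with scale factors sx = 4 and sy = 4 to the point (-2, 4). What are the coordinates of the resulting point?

Scaling matrix:
[[4, 0], [0, 4]]
Result: (-2 × 4, 4 × 4) = (-8, 16)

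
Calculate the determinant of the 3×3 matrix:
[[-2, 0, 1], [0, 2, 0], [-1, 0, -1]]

Expansion along first row:
det = -2·det([[2,0],[0,-1]]) - 0·det([[0,0],[-1,-1]]) + 1·det([[0,2],[-1,0]])
    = -2·(2·-1 - 0·0) - 0·(0·-1 - 0·-1) + 1·(0·0 - 2·-1)
    = -2·-2 - 0·0 + 1·2
    = 4 + 0 + 2 = 6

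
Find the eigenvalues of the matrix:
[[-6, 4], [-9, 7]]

Characteristic equation: det(A - λI) = 0
λ² - (trace)λ + (det) = 0
trace = -6 + 7 = 1, det = (-6)(7) - (4)(-9) = -6
λ² - (1)λ + (-6) = 0
λ = (1 ± √((1)² - 4·(-6))) / 2 = (1 ± √25) / 2
Solving: λ = -2, 3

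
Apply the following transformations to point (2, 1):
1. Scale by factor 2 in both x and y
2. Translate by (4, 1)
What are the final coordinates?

Step 1: Scale (2, 1) by 2 → (4, 2)
Step 2: Translate by (4, 1) → (8, 3)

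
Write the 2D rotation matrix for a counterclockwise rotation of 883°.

Rotation matrix formula: [[cos θ, -sin θ], [sin θ, cos θ]]
For θ = 883°:
cos(883°) = -0.9563
sin(883°) = 0.2924
Result: [[-0.9563, -0.2924], [0.2924, -0.9563]]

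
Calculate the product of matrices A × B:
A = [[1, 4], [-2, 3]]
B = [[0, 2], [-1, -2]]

Matrix multiplication:
C[0][0] = 1×0 + 4×-1 = -4
C[0][1] = 1×2 + 4×-2 = -6
C[1][0] = -2×0 + 3×-1 = -3
C[1][1] = -2×2 + 3×-2 = -10
Result: [[-4, -6], [-3, -10]]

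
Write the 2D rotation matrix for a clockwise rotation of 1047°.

Rotation matrix formula: [[cos θ, -sin θ], [sin θ, cos θ]]
A clockwise rotation by 1047° is equivalent to a counterclockwise rotation by -1047°.
For θ = -1047°:
cos(-1047°) = 0.8387
sin(-1047°) = 0.5446
Result: [[0.8387, -0.5446], [0.5446, 0.8387]]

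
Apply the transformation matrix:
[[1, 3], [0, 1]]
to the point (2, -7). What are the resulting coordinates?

Matrix multiplication:
[[1, 3], [0, 1]] × [2, -7]ᵀ
= [(1)(2) + (3)(-7), (0)(2) + (1)(-7)]ᵀ
= [-19, -7]ᵀ
Result: (-19, -7)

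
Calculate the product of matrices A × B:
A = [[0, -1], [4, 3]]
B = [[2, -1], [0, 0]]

Matrix multiplication:
C[0][0] = 0×2 + -1×0 = 0
C[0][1] = 0×-1 + -1×0 = 0
C[1][0] = 4×2 + 3×0 = 8
C[1][1] = 4×-1 + 3×0 = -4
Result: [[0, 0], [8, -4]]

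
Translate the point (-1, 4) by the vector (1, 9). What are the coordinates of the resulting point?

Translation by (1, 9) (homogeneous matrix [[1, 0, 1], [0, 1, 9], [0, 0, 1]]):
x' = -1 + 1 = 0
y' = 4 + 9 = 13
Result: (0, 13)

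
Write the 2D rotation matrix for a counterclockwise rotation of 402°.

Rotation matrix formula: [[cos θ, -sin θ], [sin θ, cos θ]]
For θ = 402°:
cos(402°) = 0.7431
sin(402°) = 0.6691
Result: [[0.7431, -0.6691], [0.6691, 0.7431]]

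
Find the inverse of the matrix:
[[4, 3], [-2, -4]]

For [[a,b],[c,d]], inverse = (1/det)·[[d,-b],[-c,a]]
det = (4)(-4) - (3)(-2) = -16 - -6 = -10
Inverse = (1/-10)·[[-4, -3], [2, 4]]
= [[2/5, 3/10], [-1/5, -2/5]]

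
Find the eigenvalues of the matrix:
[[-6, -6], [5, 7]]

Characteristic equation: det(A - λI) = 0
λ² - (trace)λ + (det) = 0
trace = -6 + 7 = 1, det = (-6)(7) - (-6)(5) = -12
λ² - (1)λ + (-12) = 0
λ = (1 ± √((1)² - 4·(-12))) / 2 = (1 ± √49) / 2
Solving: λ = -3, 4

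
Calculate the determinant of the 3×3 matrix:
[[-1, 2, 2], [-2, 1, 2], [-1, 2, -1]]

Expansion along first row:
det = -1·det([[1,2],[2,-1]]) - 2·det([[-2,2],[-1,-1]]) + 2·det([[-2,1],[-1,2]])
    = -1·(1·-1 - 2·2) - 2·(-2·-1 - 2·-1) + 2·(-2·2 - 1·-1)
    = -1·-5 - 2·4 + 2·-3
    = 5 + -8 + -6 = -9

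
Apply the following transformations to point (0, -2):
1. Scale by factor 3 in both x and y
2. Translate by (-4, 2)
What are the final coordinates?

Step 1: Scale (0, -2) by 3 → (0, -6)
Step 2: Translate by (-4, 2) → (-4, -4)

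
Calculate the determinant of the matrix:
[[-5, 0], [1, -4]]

For a 2×2 matrix [[a, b], [c, d]], det = ad - bc
det = (-5)(-4) - (0)(1) = 20 - 0 = 20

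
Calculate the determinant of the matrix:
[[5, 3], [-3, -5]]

For a 2×2 matrix [[a, b], [c, d]], det = ad - bc
det = (5)(-5) - (3)(-3) = -25 - -9 = -16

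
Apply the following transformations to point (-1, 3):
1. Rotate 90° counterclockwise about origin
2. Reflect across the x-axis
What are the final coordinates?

Step 1: Rotate 90° → (-3, -1)
Step 2: Reflect across x-axis → (-3, 1)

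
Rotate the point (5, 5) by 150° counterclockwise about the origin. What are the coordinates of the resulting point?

Rotation matrix for 150°: [[cos 150°, -sin 150°], [sin 150°, cos 150°]] ≈ [[-0.866025, -0.500000], [0.500000, -0.866025]]
[[-0.866025, -0.500000], [0.500000, -0.866025]] × [5, 5]ᵀ ≈ [-6.8301, -1.8301]ᵀ
Result: (-6.8301, -1.8301)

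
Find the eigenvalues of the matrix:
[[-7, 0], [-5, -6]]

Characteristic equation: det(A - λI) = 0
λ² - (trace)λ + (det) = 0
trace = -7 + -6 = -13, det = (-7)(-6) - (0)(-5) = 42
λ² - (-13)λ + (42) = 0
λ = (-13 ± √((-13)² - 4·(42))) / 2 = (-13 ± √1) / 2
Solving: λ = -7, -6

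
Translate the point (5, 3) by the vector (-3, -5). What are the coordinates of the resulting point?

Translation by (-3, -5) (homogeneous matrix [[1, 0, -3], [0, 1, -5], [0, 0, 1]]):
x' = 5 + -3 = 2
y' = 3 + -5 = -2
Result: (2, -2)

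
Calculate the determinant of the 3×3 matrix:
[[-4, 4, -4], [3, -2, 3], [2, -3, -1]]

Expansion along first row:
det = -4·det([[-2,3],[-3,-1]]) - 4·det([[3,3],[2,-1]]) + -4·det([[3,-2],[2,-3]])
    = -4·(-2·-1 - 3·-3) - 4·(3·-1 - 3·2) + -4·(3·-3 - -2·2)
    = -4·11 - 4·-9 + -4·-5
    = -44 + 36 + 20 = 12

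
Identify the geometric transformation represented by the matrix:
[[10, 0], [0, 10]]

This matrix represents: uniform scaling by factor 10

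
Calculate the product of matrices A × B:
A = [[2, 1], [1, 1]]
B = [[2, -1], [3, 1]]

Matrix multiplication:
C[0][0] = 2×2 + 1×3 = 7
C[0][1] = 2×-1 + 1×1 = -1
C[1][0] = 1×2 + 1×3 = 5
C[1][1] = 1×-1 + 1×1 = 0
Result: [[7, -1], [5, 0]]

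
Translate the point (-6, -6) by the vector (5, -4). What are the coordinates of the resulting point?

Translation by (5, -4) (homogeneous matrix [[1, 0, 5], [0, 1, -4], [0, 0, 1]]):
x' = -6 + 5 = -1
y' = -6 + -4 = -10
Result: (-1, -10)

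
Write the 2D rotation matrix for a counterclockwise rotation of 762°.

Rotation matrix formula: [[cos θ, -sin θ], [sin θ, cos θ]]
For θ = 762°:
cos(762°) = 0.7431
sin(762°) = 0.6691
Result: [[0.7431, -0.6691], [0.6691, 0.7431]]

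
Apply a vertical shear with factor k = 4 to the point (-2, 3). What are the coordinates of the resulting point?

Shear matrix for vertical shear with factor k = 4:
[[1, 0], [4, 1]]
Result: (-2, 3) → (-2, -5)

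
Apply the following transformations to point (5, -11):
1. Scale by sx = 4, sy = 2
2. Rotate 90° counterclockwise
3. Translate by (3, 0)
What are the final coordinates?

Step 1: Scale → (20, -22)
Step 2: Rotate 90° → (22, 20)
Step 3: Translate → (25, 20)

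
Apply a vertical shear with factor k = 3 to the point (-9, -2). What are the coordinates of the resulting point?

Shear matrix for vertical shear with factor k = 3:
[[1, 0], [3, 1]]
Result: (-9, -2) → (-9, -29)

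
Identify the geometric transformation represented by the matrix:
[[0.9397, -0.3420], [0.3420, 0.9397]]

This matrix represents: rotation by 20° counterclockwise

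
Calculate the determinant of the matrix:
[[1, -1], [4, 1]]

For a 2×2 matrix [[a, b], [c, d]], det = ad - bc
det = (1)(1) - (-1)(4) = 1 - -4 = 5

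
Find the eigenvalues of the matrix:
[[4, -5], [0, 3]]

Characteristic equation: det(A - λI) = 0
λ² - (trace)λ + (det) = 0
trace = 4 + 3 = 7, det = (4)(3) - (-5)(0) = 12
λ² - (7)λ + (12) = 0
λ = (7 ± √((7)² - 4·(12))) / 2 = (7 ± √1) / 2
Solving: λ = 3, 4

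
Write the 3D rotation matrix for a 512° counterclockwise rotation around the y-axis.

Rotation matrix for counterclockwise 512° around y-axis:
cos(512°) = -0.8829, sin(512°) = 0.4695
Result: [[-0.8829, 0, 0.4695], [0, 1, 0], [-0.4695, 0, -0.8829]]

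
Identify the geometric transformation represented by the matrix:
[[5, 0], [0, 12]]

This matrix represents: non-uniform scaling by sx = 5, sy = 12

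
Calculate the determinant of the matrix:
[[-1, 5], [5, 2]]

For a 2×2 matrix [[a, b], [c, d]], det = ad - bc
det = (-1)(2) - (5)(5) = -2 - 25 = -27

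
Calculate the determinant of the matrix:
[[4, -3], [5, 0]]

For a 2×2 matrix [[a, b], [c, d]], det = ad - bc
det = (4)(0) - (-3)(5) = 0 - -15 = 15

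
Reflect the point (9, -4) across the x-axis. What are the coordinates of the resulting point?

Reflection across x-axis: (9, -4) → (9, 4)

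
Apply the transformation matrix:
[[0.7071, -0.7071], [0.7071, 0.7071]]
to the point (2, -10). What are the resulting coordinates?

Matrix multiplication:
[[0.7071, -0.7071], [0.7071, 0.7071]] × [2, -10]ᵀ
= [(0.7071)(2) + (-0.7071)(-10), (0.7071)(2) + (0.7071)(-10)]ᵀ
= [8.4852, -5.6568]ᵀ
Result: (8.4852, -5.6568)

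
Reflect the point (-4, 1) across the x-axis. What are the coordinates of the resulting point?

Reflection across x-axis: (-4, 1) → (-4, -1)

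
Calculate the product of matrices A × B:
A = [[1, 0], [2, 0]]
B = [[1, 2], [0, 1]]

Matrix multiplication:
C[0][0] = 1×1 + 0×0 = 1
C[0][1] = 1×2 + 0×1 = 2
C[1][0] = 2×1 + 0×0 = 2
C[1][1] = 2×2 + 0×1 = 4
Result: [[1, 2], [2, 4]]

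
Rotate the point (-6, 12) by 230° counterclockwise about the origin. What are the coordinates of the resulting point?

Rotation matrix for 230°: [[cos 230°, -sin 230°], [sin 230°, cos 230°]] ≈ [[-0.642788, 0.766044], [-0.766044, -0.642788]]
[[-0.642788, 0.766044], [-0.766044, -0.642788]] × [-6, 12]ᵀ ≈ [13.0493, -3.1172]ᵀ
Result: (13.0493, -3.1172)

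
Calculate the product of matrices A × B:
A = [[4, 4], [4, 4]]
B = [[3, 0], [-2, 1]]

Matrix multiplication:
C[0][0] = 4×3 + 4×-2 = 4
C[0][1] = 4×0 + 4×1 = 4
C[1][0] = 4×3 + 4×-2 = 4
C[1][1] = 4×0 + 4×1 = 4
Result: [[4, 4], [4, 4]]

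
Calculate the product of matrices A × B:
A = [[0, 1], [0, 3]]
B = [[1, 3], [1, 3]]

Matrix multiplication:
C[0][0] = 0×1 + 1×1 = 1
C[0][1] = 0×3 + 1×3 = 3
C[1][0] = 0×1 + 3×1 = 3
C[1][1] = 0×3 + 3×3 = 9
Result: [[1, 3], [3, 9]]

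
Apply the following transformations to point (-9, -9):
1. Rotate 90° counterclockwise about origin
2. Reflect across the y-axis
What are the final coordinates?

Step 1: Rotate 90° → (9, -9)
Step 2: Reflect across y-axis → (-9, -9)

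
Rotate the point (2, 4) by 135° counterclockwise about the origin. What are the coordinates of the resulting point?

Rotation matrix for 135°: [[cos 135°, -sin 135°], [sin 135°, cos 135°]] ≈ [[-0.707107, -0.707107], [0.707107, -0.707107]]
[[-0.707107, -0.707107], [0.707107, -0.707107]] × [2, 4]ᵀ ≈ [-4.2426, -1.4142]ᵀ
Result: (-4.2426, -1.4142)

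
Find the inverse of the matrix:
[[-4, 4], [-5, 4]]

For [[a,b],[c,d]], inverse = (1/det)·[[d,-b],[-c,a]]
det = (-4)(4) - (4)(-5) = -16 - -20 = 4
Inverse = (1/4)·[[4, -4], [5, -4]]
= [[1, -1], [5/4, -1]]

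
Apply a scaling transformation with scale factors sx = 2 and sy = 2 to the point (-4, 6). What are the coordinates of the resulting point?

Scaling matrix:
[[2, 0], [0, 2]]
Result: (-4 × 2, 6 × 2) = (-8, 12)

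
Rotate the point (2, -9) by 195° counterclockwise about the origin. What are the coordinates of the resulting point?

Rotation matrix for 195°: [[cos 195°, -sin 195°], [sin 195°, cos 195°]] ≈ [[-0.965926, 0.258819], [-0.258819, -0.965926]]
[[-0.965926, 0.258819], [-0.258819, -0.965926]] × [2, -9]ᵀ ≈ [-4.2612, 8.1757]ᵀ
Result: (-4.2612, 8.1757)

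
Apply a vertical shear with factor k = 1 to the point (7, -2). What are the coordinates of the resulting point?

Shear matrix for vertical shear with factor k = 1:
[[1, 0], [1, 1]]
Result: (7, -2) → (7, 5)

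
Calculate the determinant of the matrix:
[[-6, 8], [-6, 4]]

For a 2×2 matrix [[a, b], [c, d]], det = ad - bc
det = (-6)(4) - (8)(-6) = -24 - -48 = 24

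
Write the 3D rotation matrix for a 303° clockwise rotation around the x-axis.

Rotation matrix for clockwise 303° around x-axis:
A clockwise rotation by 303° is a counterclockwise rotation by -303°.
cos(-303°) = 0.5446, sin(-303°) = 0.8387
Result: [[1, 0, 0], [0, 0.5446, -0.8387], [0, 0.8387, 0.5446]]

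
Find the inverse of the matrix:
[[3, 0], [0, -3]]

For [[a,b],[c,d]], inverse = (1/det)·[[d,-b],[-c,a]]
det = (3)(-3) - (0)(0) = -9 - 0 = -9
Inverse = (1/-9)·[[-3, 0], [0, 3]]
= [[1/3, 0], [0, -1/3]]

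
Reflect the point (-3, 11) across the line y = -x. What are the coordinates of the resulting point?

Reflection across line y = -x: (-3, 11) → (-11, 3)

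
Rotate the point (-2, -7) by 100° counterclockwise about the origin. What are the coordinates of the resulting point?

Rotation matrix for 100°: [[cos 100°, -sin 100°], [sin 100°, cos 100°]] ≈ [[-0.173648, -0.984808], [0.984808, -0.173648]]
[[-0.173648, -0.984808], [0.984808, -0.173648]] × [-2, -7]ᵀ ≈ [7.2410, -0.7541]ᵀ
Result: (7.2410, -0.7541)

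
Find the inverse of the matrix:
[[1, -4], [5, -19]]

For [[a,b],[c,d]], inverse = (1/det)·[[d,-b],[-c,a]]
det = (1)(-19) - (-4)(5) = -19 - -20 = 1
Inverse = [[-19, 4], [-5, 1]]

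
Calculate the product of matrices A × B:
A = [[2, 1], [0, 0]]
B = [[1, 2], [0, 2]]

Matrix multiplication:
C[0][0] = 2×1 + 1×0 = 2
C[0][1] = 2×2 + 1×2 = 6
C[1][0] = 0×1 + 0×0 = 0
C[1][1] = 0×2 + 0×2 = 0
Result: [[2, 6], [0, 0]]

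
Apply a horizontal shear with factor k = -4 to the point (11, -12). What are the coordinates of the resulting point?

Shear matrix for horizontal shear with factor k = -4:
[[1, -4], [0, 1]]
Result: (11, -12) → (59, -12)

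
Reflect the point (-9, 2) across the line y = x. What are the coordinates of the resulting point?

Reflection across line y = x: (-9, 2) → (2, -9)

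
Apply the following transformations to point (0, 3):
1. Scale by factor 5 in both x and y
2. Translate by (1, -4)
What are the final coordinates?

Step 1: Scale (0, 3) by 5 → (0, 15)
Step 2: Translate by (1, -4) → (1, 11)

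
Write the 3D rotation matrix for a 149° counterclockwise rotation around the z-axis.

Rotation matrix for counterclockwise 149° around z-axis:
cos(149°) = -0.8572, sin(149°) = 0.5150
Result: [[-0.8572, -0.5150, 0], [0.5150, -0.8572, 0], [0, 0, 1]]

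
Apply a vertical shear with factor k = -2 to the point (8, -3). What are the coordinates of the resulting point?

Shear matrix for vertical shear with factor k = -2:
[[1, 0], [-2, 1]]
Result: (8, -3) → (8, -19)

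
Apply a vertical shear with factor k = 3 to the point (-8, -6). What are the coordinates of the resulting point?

Shear matrix for vertical shear with factor k = 3:
[[1, 0], [3, 1]]
Result: (-8, -6) → (-8, -30)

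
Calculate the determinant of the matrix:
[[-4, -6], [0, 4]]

For a 2×2 matrix [[a, b], [c, d]], det = ad - bc
det = (-4)(4) - (-6)(0) = -16 - 0 = -16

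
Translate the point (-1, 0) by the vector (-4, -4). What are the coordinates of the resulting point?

Translation by (-4, -4) (homogeneous matrix [[1, 0, -4], [0, 1, -4], [0, 0, 1]]):
x' = -1 + -4 = -5
y' = 0 + -4 = -4
Result: (-5, -4)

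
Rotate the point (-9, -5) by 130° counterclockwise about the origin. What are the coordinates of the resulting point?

Rotation matrix for 130°: [[cos 130°, -sin 130°], [sin 130°, cos 130°]] ≈ [[-0.642788, -0.766044], [0.766044, -0.642788]]
[[-0.642788, -0.766044], [0.766044, -0.642788]] × [-9, -5]ᵀ ≈ [9.6153, -3.6805]ᵀ
Result: (9.6153, -3.6805)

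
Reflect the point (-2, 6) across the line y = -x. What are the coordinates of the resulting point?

Reflection across line y = -x: (-2, 6) → (-6, 2)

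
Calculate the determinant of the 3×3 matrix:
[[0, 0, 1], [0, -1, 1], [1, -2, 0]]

Expansion along first row:
det = 0·det([[-1,1],[-2,0]]) - 0·det([[0,1],[1,0]]) + 1·det([[0,-1],[1,-2]])
    = 0·(-1·0 - 1·-2) - 0·(0·0 - 1·1) + 1·(0·-2 - -1·1)
    = 0·2 - 0·-1 + 1·1
    = 0 + 0 + 1 = 1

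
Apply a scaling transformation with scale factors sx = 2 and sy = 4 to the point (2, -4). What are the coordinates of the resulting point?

Scaling matrix:
[[2, 0], [0, 4]]
Result: (2 × 2, -4 × 4) = (4, -16)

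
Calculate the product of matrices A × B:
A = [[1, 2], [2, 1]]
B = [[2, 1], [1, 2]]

Matrix multiplication:
C[0][0] = 1×2 + 2×1 = 4
C[0][1] = 1×1 + 2×2 = 5
C[1][0] = 2×2 + 1×1 = 5
C[1][1] = 2×1 + 1×2 = 4
Result: [[4, 5], [5, 4]]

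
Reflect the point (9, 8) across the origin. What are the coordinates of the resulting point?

Reflection across origin: (9, 8) → (-9, -8)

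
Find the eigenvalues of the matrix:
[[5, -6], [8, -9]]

Characteristic equation: det(A - λI) = 0
λ² - (trace)λ + (det) = 0
trace = 5 + -9 = -4, det = (5)(-9) - (-6)(8) = 3
λ² - (-4)λ + (3) = 0
λ = (-4 ± √((-4)² - 4·(3))) / 2 = (-4 ± √4) / 2
Solving: λ = -3, -1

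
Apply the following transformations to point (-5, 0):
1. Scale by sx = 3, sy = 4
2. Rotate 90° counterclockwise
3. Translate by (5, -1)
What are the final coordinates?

Step 1: Scale → (-15, 0)
Step 2: Rotate 90° → (0, -15)
Step 3: Translate → (5, -16)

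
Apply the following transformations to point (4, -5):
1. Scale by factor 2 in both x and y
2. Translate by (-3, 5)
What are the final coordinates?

Step 1: Scale (4, -5) by 2 → (8, -10)
Step 2: Translate by (-3, 5) → (5, -5)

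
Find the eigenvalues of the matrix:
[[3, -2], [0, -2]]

Characteristic equation: det(A - λI) = 0
λ² - (trace)λ + (det) = 0
trace = 3 + -2 = 1, det = (3)(-2) - (-2)(0) = -6
λ² - (1)λ + (-6) = 0
λ = (1 ± √((1)² - 4·(-6))) / 2 = (1 ± √25) / 2
Solving: λ = -2, 3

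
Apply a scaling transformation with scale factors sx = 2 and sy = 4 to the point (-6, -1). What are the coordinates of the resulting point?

Scaling matrix:
[[2, 0], [0, 4]]
Result: (-6 × 2, -1 × 4) = (-12, -4)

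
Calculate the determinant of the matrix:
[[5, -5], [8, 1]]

For a 2×2 matrix [[a, b], [c, d]], det = ad - bc
det = (5)(1) - (-5)(8) = 5 - -40 = 45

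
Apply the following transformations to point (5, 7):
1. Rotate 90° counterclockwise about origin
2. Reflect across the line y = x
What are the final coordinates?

Step 1: Rotate 90° → (-7, 5)
Step 2: Reflect across line y = x → (5, -7)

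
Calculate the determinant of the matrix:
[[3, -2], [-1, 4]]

For a 2×2 matrix [[a, b], [c, d]], det = ad - bc
det = (3)(4) - (-2)(-1) = 12 - 2 = 10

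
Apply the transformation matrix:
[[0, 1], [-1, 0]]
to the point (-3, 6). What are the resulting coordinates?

Matrix multiplication:
[[0, 1], [-1, 0]] × [-3, 6]ᵀ
= [(0)(-3) + (1)(6), (-1)(-3) + (0)(6)]ᵀ
= [6, 3]ᵀ
Result: (6, 3)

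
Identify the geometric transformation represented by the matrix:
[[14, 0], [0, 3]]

This matrix represents: non-uniform scaling by sx = 14, sy = 3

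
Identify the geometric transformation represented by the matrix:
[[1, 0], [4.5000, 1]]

This matrix represents: vertical shear with factor 4.5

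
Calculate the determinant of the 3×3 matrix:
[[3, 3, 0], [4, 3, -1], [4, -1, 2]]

Expansion along first row:
det = 3·det([[3,-1],[-1,2]]) - 3·det([[4,-1],[4,2]]) + 0·det([[4,3],[4,-1]])
    = 3·(3·2 - -1·-1) - 3·(4·2 - -1·4) + 0·(4·-1 - 3·4)
    = 3·5 - 3·12 + 0·-16
    = 15 + -36 + 0 = -21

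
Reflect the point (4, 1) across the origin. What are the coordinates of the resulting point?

Reflection across origin: (4, 1) → (-4, -1)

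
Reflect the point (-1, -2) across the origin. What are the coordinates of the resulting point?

Reflection across origin: (-1, -2) → (1, 2)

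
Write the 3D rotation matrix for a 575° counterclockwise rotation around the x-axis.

Rotation matrix for counterclockwise 575° around x-axis:
cos(575°) = -0.8192, sin(575°) = -0.5736
Result: [[1, 0, 0], [0, -0.8192, 0.5736], [0, -0.5736, -0.8192]]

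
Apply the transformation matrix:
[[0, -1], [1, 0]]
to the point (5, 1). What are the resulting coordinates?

Matrix multiplication:
[[0, -1], [1, 0]] × [5, 1]ᵀ
= [(0)(5) + (-1)(1), (1)(5) + (0)(1)]ᵀ
= [-1, 5]ᵀ
Result: (-1, 5)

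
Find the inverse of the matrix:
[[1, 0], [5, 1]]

For [[a,b],[c,d]], inverse = (1/det)·[[d,-b],[-c,a]]
det = (1)(1) - (0)(5) = 1 - 0 = 1
Inverse = [[1, 0], [-5, 1]]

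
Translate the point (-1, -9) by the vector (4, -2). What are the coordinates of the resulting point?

Translation by (4, -2) (homogeneous matrix [[1, 0, 4], [0, 1, -2], [0, 0, 1]]):
x' = -1 + 4 = 3
y' = -9 + -2 = -11
Result: (3, -11)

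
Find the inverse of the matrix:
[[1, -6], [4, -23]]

For [[a,b],[c,d]], inverse = (1/det)·[[d,-b],[-c,a]]
det = (1)(-23) - (-6)(4) = -23 - -24 = 1
Inverse = [[-23, 6], [-4, 1]]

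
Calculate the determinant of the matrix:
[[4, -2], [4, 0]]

For a 2×2 matrix [[a, b], [c, d]], det = ad - bc
det = (4)(0) - (-2)(4) = 0 - -8 = 8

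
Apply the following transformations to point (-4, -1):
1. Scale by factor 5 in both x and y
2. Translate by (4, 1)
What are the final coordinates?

Step 1: Scale (-4, -1) by 5 → (-20, -5)
Step 2: Translate by (4, 1) → (-16, -4)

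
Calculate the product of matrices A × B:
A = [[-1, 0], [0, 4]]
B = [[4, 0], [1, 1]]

Matrix multiplication:
C[0][0] = -1×4 + 0×1 = -4
C[0][1] = -1×0 + 0×1 = 0
C[1][0] = 0×4 + 4×1 = 4
C[1][1] = 0×0 + 4×1 = 4
Result: [[-4, 0], [4, 4]]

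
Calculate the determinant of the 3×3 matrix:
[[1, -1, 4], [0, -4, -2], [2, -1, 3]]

Expansion along first row:
det = 1·det([[-4,-2],[-1,3]]) - -1·det([[0,-2],[2,3]]) + 4·det([[0,-4],[2,-1]])
    = 1·(-4·3 - -2·-1) - -1·(0·3 - -2·2) + 4·(0·-1 - -4·2)
    = 1·-14 - -1·4 + 4·8
    = -14 + 4 + 32 = 22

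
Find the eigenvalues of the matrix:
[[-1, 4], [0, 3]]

Characteristic equation: det(A - λI) = 0
λ² - (trace)λ + (det) = 0
trace = -1 + 3 = 2, det = (-1)(3) - (4)(0) = -3
λ² - (2)λ + (-3) = 0
λ = (2 ± √((2)² - 4·(-3))) / 2 = (2 ± √16) / 2
Solving: λ = -1, 3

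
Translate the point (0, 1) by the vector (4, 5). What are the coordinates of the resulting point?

Translation by (4, 5) (homogeneous matrix [[1, 0, 4], [0, 1, 5], [0, 0, 1]]):
x' = 0 + 4 = 4
y' = 1 + 5 = 6
Result: (4, 6)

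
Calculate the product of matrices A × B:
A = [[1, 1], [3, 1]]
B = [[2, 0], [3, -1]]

Matrix multiplication:
C[0][0] = 1×2 + 1×3 = 5
C[0][1] = 1×0 + 1×-1 = -1
C[1][0] = 3×2 + 1×3 = 9
C[1][1] = 3×0 + 1×-1 = -1
Result: [[5, -1], [9, -1]]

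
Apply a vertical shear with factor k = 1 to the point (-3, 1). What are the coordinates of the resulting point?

Shear matrix for vertical shear with factor k = 1:
[[1, 0], [1, 1]]
Result: (-3, 1) → (-3, -2)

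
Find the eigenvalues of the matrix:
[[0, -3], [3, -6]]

Characteristic equation: det(A - λI) = 0
λ² - (trace)λ + (det) = 0
trace = 0 + -6 = -6, det = (0)(-6) - (-3)(3) = 9
λ² - (-6)λ + (9) = 0
λ = (-6 ± √((-6)² - 4·(9))) / 2 = (-6 ± √0) / 2
Solving: λ = -3, -3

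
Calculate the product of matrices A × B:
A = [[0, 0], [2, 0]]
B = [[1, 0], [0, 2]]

Matrix multiplication:
C[0][0] = 0×1 + 0×0 = 0
C[0][1] = 0×0 + 0×2 = 0
C[1][0] = 2×1 + 0×0 = 2
C[1][1] = 2×0 + 0×2 = 0
Result: [[0, 0], [2, 0]]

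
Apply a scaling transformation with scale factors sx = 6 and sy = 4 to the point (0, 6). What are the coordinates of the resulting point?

Scaling matrix:
[[6, 0], [0, 4]]
Result: (0 × 6, 6 × 4) = (0, 24)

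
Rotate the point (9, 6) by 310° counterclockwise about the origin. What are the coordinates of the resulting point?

Rotation matrix for 310°: [[cos 310°, -sin 310°], [sin 310°, cos 310°]] ≈ [[0.642788, 0.766044], [-0.766044, 0.642788]]
[[0.642788, 0.766044], [-0.766044, 0.642788]] × [9, 6]ᵀ ≈ [10.3814, -3.0377]ᵀ
Result: (10.3814, -3.0377)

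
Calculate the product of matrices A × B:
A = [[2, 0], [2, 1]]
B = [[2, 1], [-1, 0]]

Matrix multiplication:
C[0][0] = 2×2 + 0×-1 = 4
C[0][1] = 2×1 + 0×0 = 2
C[1][0] = 2×2 + 1×-1 = 3
C[1][1] = 2×1 + 1×0 = 2
Result: [[4, 2], [3, 2]]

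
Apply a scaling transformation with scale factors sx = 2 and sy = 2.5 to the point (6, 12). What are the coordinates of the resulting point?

Scaling matrix:
[[2, 0], [0, 2.50]]
Result: (6 × 2, 12 × 2.5) = (12, 30)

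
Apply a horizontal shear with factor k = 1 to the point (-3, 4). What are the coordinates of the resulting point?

Shear matrix for horizontal shear with factor k = 1:
[[1, 1], [0, 1]]
Result: (-3, 4) → (1, 4)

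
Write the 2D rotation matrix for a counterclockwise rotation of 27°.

Rotation matrix formula: [[cos θ, -sin θ], [sin θ, cos θ]]
For θ = 27°:
cos(27°) = 0.8910
sin(27°) = 0.4540
Result: [[0.8910, -0.4540], [0.4540, 0.8910]]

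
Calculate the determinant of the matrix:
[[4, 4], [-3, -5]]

For a 2×2 matrix [[a, b], [c, d]], det = ad - bc
det = (4)(-5) - (4)(-3) = -20 - -12 = -8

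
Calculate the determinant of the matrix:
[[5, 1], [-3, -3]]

For a 2×2 matrix [[a, b], [c, d]], det = ad - bc
det = (5)(-3) - (1)(-3) = -15 - -3 = -12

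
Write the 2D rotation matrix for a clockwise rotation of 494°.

Rotation matrix formula: [[cos θ, -sin θ], [sin θ, cos θ]]
A clockwise rotation by 494° is equivalent to a counterclockwise rotation by -494°.
For θ = -494°:
cos(-494°) = -0.6947
sin(-494°) = -0.7193
Result: [[-0.6947, 0.7193], [-0.7193, -0.6947]]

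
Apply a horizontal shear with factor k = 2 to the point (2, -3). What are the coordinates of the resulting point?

Shear matrix for horizontal shear with factor k = 2:
[[1, 2], [0, 1]]
Result: (2, -3) → (-4, -3)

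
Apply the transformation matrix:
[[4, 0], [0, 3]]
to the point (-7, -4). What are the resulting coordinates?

Matrix multiplication:
[[4, 0], [0, 3]] × [-7, -4]ᵀ
= [(4)(-7) + (0)(-4), (0)(-7) + (3)(-4)]ᵀ
= [-28, -12]ᵀ
Result: (-28, -12)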